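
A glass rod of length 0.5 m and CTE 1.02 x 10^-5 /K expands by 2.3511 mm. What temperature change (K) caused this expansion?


Rearrange dL = alpha * L0 * dT for dT:
  dT = dL / (alpha * L0)
  dL (m) = 2.3511 / 1000 = 0.0023511
  dT = 0.0023511 / ((1.02 x 10^-5) * 0.5) = 461.0 K

461.0 K


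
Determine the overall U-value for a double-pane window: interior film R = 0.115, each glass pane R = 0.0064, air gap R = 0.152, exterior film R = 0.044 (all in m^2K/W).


Total thermal resistance (series):
  R_total = R_in + R_glass + R_air + R_glass + R_out
  R_total = 0.115 + 0.0064 + 0.152 + 0.0064 + 0.044 = 0.3238 m^2K/W
U-value = 1 / R_total = 1 / 0.3238 = 3.088 W/m^2K

3.088 W/m^2K


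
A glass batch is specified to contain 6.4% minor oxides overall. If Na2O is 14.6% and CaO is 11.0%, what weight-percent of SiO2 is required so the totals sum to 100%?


Known pieces sum to 100%:
  SiO2 = 100 - (others + Na2O + CaO)
  SiO2 = 100 - (6.4 + 14.6 + 11.0) = 68.0%

68.0%


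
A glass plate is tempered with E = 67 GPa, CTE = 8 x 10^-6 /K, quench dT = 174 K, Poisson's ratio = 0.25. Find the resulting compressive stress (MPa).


Tempering stress: sigma = E * alpha * dT / (1 - nu)
  E (MPa) = 67 * 1000 = 67000
  Numerator = 67000 * (8 x 10^-6) * 174 = 93.264
  Denominator = 1 - 0.25 = 0.75
  sigma = 93.264 / 0.75 = 124.4 MPa

124.4 MPa


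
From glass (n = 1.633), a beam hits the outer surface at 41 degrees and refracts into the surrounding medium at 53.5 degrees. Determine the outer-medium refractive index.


Apply Snell's law: n1 * sin(theta1) = n2 * sin(theta2)
  n2 = n1 * sin(theta1) / sin(theta2)
  sin(41) = 0.656059
  sin(53.5) = 0.803857
  n2 = 1.633 * 0.656059 / 0.803857 = 1.3328

1.3328


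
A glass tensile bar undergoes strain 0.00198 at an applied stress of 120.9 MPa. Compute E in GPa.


Young's modulus: E = stress / strain
  E = 120.9 MPa / 0.00198 = 61060.61 MPa
Convert to GPa: 61060.61 / 1000 = 61.06 GPa

61.06 GPa


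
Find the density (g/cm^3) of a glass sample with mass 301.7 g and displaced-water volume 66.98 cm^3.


Use the definition of density:
  rho = mass / volume
  rho = 301.7 / 66.98 = 4.504 g/cm^3

4.504 g/cm^3


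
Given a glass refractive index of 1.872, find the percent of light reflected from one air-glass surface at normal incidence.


Fresnel reflectance at normal incidence:
  R = ((n - 1)/(n + 1))^2
  (n - 1)/(n + 1) = (1.872 - 1)/(1.872 + 1) = 0.303621
  R = 0.303621^2 = 0.0921857
  R(%) = 0.0921857 * 100 = 9.219%

9.219%


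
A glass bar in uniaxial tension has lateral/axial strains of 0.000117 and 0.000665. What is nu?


Poisson's ratio: nu = lateral strain / axial strain
  nu = 0.000117 / 0.000665 = 0.1759

0.1759


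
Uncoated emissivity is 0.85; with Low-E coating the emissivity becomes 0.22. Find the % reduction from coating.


Percentage reduction = (1 - coated/uncoated) * 100
  Ratio = 0.22 / 0.85 = 0.2588
  Reduction = (1 - 0.2588) * 100 = 74.1%

74.1%


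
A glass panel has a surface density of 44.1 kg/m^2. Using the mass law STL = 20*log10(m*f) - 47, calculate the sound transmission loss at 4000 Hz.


Mass law: STL = 20 * log10(m * f) - 47
  m * f = 44.1 * 4000 = 176400
  log10(176400) = 5.2465
  STL = 20 * 5.2465 - 47 = 104.93 - 47 = 57.9 dB

57.9 dB


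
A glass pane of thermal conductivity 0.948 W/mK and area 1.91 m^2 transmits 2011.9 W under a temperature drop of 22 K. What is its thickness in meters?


Fourier's law: t = k * A * dT / Q
  t = 0.948 * 1.91 * 22 / 2011.9
  t = 39.83496 / 2011.9 = 0.0198 m

0.0198 m


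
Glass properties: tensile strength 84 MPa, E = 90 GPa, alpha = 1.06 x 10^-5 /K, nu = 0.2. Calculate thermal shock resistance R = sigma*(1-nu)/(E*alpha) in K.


Thermal shock resistance: R = sigma * (1 - nu) / (E * alpha)
  Numerator = 84 * (1 - 0.2) = 67.2
  Denominator = 90 * 1000 * (1.06 x 10^-5) = 0.954
  R = 67.2 / 0.954 = 70.4 K

70.4 K


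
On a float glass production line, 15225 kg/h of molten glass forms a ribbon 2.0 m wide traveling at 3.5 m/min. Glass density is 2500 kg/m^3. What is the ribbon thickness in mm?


Ribbon cross-section from mass balance:
  Volume rate = throughput / density = 15225 / 2500 = 6.09 m^3/h
  thickness = volume rate / (speed * 60 * width), i.e.
  thickness = throughput / (60 * speed * width * density) * 1000
  thickness = 15225 / (60 * 3.5 * 2.0 * 2500) * 1000 = 14.5 mm

14.5 mm


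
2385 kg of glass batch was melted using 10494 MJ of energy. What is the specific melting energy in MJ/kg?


Rearrange E = m * s for s:
  s = E / m
  s = 10494 / 2385 = 4.4 MJ/kg

4.4 MJ/kg


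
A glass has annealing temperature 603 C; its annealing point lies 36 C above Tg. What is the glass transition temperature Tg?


Rearrange T_anneal = Tg + offset for Tg:
  Tg = T_anneal - offset = 603 - 36 = 567 C

567 C


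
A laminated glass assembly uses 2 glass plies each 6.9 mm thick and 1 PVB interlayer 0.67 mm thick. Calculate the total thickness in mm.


Total thickness = glass contribution + PVB contribution
  Glass: 2 * 6.9 = 13.8 mm
  PVB: 1 * 0.67 = 0.67 mm
  Total = 13.8 + 0.67 = 14.47 mm

14.47 mm


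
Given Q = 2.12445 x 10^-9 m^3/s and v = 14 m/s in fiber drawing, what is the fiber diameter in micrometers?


Cross-sectional area from continuity:
  A = Q / v = 2.12445 x 10^-9 / 14 = 1.517464 x 10^-10 m^2
Diameter from circular cross-section:
  d = sqrt(4A / pi) * 10^6 (m -> um)
  d = sqrt(4 * 1.517464 x 10^-10 / pi) * 10^6 = 13.9 um

13.9 um


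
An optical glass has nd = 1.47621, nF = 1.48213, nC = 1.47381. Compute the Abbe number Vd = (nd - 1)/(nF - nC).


Abbe number formula: Vd = (nd - 1) / (nF - nC)
  nd - 1 = 1.47621 - 1 = 0.47621
  nF - nC = 1.48213 - 1.47381 = 0.00832
  Vd = 0.47621 / 0.00832 = 57.24

57.24


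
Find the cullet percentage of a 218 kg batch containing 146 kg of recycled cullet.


Cullet ratio = (cullet mass / total batch mass) * 100
  Ratio = 146 / 218 * 100 = 66.97%

66.97%


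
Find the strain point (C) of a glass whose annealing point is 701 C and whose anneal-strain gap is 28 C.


Strain point = annealing point - difference:
  T_strain = 701 - 28 = 673 C

673 C


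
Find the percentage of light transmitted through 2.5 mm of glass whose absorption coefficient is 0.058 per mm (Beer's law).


Beer-Lambert law: T = exp(-alpha * thickness)
  exponent = -0.058 * 2.5 = -0.145
  T = exp(-0.145) = 0.865
  Percentage = 0.865 * 100 = 86.5%

86.5%


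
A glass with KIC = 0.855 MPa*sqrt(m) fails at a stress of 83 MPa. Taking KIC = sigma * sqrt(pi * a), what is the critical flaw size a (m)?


Rearrange KIC = sigma * sqrt(pi * a):
  sqrt(pi * a) = KIC / sigma
  sqrt(pi * a) = 0.855 / 83 = 0.010301
  a = (KIC / sigma)^2 / pi
  a = 0.010301^2 / pi = 0.0000338 m

0.0000338 m


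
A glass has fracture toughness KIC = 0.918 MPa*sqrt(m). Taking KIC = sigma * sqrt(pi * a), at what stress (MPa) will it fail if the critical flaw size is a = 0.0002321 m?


Rearrange KIC = sigma * sqrt(pi * a):
  sigma = KIC / sqrt(pi * a)
  sqrt(pi * 0.0002321) = 0.027003
  sigma = 0.918 / 0.027003 = 34.0 MPa

34.0 MPa


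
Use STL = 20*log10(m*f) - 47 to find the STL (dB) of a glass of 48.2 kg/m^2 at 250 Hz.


Mass law: STL = 20 * log10(m * f) - 47
  m * f = 48.2 * 250 = 12050
  log10(12050) = 4.08099
  STL = 20 * 4.08099 - 47 = 81.6198 - 47 = 34.6 dB

34.6 dB


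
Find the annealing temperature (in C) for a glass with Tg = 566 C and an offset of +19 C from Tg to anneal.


The annealing temperature is Tg plus the offset:
  T_anneal = 566 + 19 = 585 C

585 C


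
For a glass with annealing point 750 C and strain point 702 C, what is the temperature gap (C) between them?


Gap = T_anneal - T_strain:
  gap = 750 - 702 = 48 C

48 C


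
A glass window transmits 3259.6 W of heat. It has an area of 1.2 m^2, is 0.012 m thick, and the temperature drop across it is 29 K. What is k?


Fourier's law rearranged: k = Q * t / (A * dT)
  Numerator = 3259.6 * 0.012 = 39.1152
  Denominator = 1.2 * 29 = 34.8
  k = 39.1152 / 34.8 = 1.124 W/mK

1.124 W/mK


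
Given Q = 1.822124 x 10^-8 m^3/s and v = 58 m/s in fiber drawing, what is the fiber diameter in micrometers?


Cross-sectional area from continuity:
  A = Q / v = 1.822124 x 10^-8 / 58 = 3.141593 x 10^-10 m^2
Diameter from circular cross-section:
  d = sqrt(4A / pi) * 10^6 (m -> um)
  d = sqrt(4 * 3.141593 x 10^-10 / pi) * 10^6 = 20.0 um

20.0 um


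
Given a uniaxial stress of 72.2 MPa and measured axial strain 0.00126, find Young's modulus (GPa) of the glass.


Young's modulus: E = stress / strain
  E = 72.2 MPa / 0.00126 = 57301.59 MPa
Convert to GPa: 57301.59 / 1000 = 57.3 GPa

57.3 GPa


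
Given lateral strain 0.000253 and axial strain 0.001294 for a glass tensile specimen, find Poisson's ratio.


Poisson's ratio: nu = lateral strain / axial strain
  nu = 0.000253 / 0.001294 = 0.1955

0.1955


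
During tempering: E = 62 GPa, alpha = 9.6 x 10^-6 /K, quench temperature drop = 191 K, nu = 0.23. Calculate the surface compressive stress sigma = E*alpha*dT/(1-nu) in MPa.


Tempering stress: sigma = E * alpha * dT / (1 - nu)
  E (MPa) = 62 * 1000 = 62000
  Numerator = 62000 * (9.6 x 10^-6) * 191 = 113.6832
  Denominator = 1 - 0.23 = 0.77
  sigma = 113.6832 / 0.77 = 147.6 MPa

147.6 MPa


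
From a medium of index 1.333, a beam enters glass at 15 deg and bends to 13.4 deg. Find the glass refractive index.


Apply Snell's law: n1 * sin(theta1) = n2 * sin(theta2)
  n2 = n1 * sin(theta1) / sin(theta2)
  sin(15) = 0.258819
  sin(13.4) = 0.231748
  n2 = 1.333 * 0.258819 / 0.231748 = 1.4887

1.4887


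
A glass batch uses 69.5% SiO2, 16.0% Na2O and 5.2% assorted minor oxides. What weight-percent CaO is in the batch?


Pieces sum to 100%:
  CaO = 100 - (SiO2 + Na2O + others)
  CaO = 100 - (69.5 + 16.0 + 5.2) = 9.3%

9.3%


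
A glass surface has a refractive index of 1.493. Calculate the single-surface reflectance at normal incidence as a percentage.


Fresnel reflectance at normal incidence:
  R = ((n - 1)/(n + 1))^2
  (n - 1)/(n + 1) = (1.493 - 1)/(1.493 + 1) = 0.197754
  R = 0.197754^2 = 0.0391066
  R(%) = 0.0391066 * 100 = 3.911%

3.911%


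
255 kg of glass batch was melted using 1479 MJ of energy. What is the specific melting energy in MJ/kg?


Rearrange E = m * s for s:
  s = E / m
  s = 1479 / 255 = 5.8 MJ/kg

5.8 MJ/kg


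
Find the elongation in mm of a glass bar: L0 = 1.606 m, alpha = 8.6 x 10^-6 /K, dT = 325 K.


Thermal expansion formula: dL = alpha * L0 * dT
  dL = (8.6 x 10^-6) * 1.606 * 325 = 0.00448877 m
Convert to mm: 0.00448877 * 1000 = 4.4888 mm

4.4888 mm


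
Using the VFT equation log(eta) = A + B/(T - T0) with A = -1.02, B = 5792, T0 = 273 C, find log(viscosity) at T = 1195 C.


VFT equation: log(eta) = A + B / (T - T0)
  T - T0 = 1195 - 273 = 922
  B / (T - T0) = 5792 / 922 = 6.282
  log(eta) = -1.02 + 6.282 = 5.262

5.262


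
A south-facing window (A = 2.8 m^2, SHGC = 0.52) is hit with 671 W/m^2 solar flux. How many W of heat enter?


Solar heat gain: Q = Area * SHGC * Irradiance
  Q = 2.8 * 0.52 * 671 = 977 W

977 W


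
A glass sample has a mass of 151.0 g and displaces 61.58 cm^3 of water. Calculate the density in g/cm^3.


Use the definition of density:
  rho = mass / volume
  rho = 151.0 / 61.58 = 2.452 g/cm^3

2.452 g/cm^3


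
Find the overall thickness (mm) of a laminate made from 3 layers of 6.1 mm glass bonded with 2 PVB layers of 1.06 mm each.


Total thickness = glass contribution + PVB contribution
  Glass: 3 * 6.1 = 18.3 mm
  PVB: 2 * 1.06 = 2.12 mm
  Total = 18.3 + 2.12 = 20.42 mm

20.42 mm


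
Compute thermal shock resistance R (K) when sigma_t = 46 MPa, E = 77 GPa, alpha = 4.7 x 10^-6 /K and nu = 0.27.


Thermal shock resistance: R = sigma * (1 - nu) / (E * alpha)
  Numerator = 46 * (1 - 0.27) = 33.58
  Denominator = 77 * 1000 * (4.7 x 10^-6) = 0.3619
  R = 33.58 / 0.3619 = 92.8 K

92.8 K


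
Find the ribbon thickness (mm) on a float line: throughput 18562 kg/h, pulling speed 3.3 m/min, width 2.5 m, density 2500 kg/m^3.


Ribbon cross-section from mass balance:
  Volume rate = throughput / density = 18562 / 2500 = 7.4248 m^3/h
  thickness = volume rate / (speed * 60 * width), i.e.
  thickness = throughput / (60 * speed * width * density) * 1000
  thickness = 18562 / (60 * 3.3 * 2.5 * 2500) * 1000 = 15.0 mm

15.0 mm


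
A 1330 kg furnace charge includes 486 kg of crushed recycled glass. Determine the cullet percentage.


Cullet ratio = (cullet mass / total batch mass) * 100
  Ratio = 486 / 1330 * 100 = 36.54%

36.54%


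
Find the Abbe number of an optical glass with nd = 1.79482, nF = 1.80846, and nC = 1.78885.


Abbe number formula: Vd = (nd - 1) / (nF - nC)
  nd - 1 = 1.79482 - 1 = 0.79482
  nF - nC = 1.80846 - 1.78885 = 0.01961
  Vd = 0.79482 / 0.01961 = 40.53

40.53


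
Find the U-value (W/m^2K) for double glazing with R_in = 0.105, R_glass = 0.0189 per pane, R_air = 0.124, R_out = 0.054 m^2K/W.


Total thermal resistance (series):
  R_total = R_in + R_glass + R_air + R_glass + R_out
  R_total = 0.105 + 0.0189 + 0.124 + 0.0189 + 0.054 = 0.3208 m^2K/W
U-value = 1 / R_total = 1 / 0.3208 = 3.117 W/m^2K

3.117 W/m^2K


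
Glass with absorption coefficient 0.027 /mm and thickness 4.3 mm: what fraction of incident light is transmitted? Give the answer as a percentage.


Beer-Lambert law: T = exp(-alpha * thickness)
  exponent = -0.027 * 4.3 = -0.1161
  T = exp(-0.1161) = 0.8904
  Percentage = 0.8904 * 100 = 89.04%

89.04%


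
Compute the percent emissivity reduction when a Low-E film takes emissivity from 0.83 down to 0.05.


Percentage reduction = (1 - coated/uncoated) * 100
  Ratio = 0.05 / 0.83 = 0.0602
  Reduction = (1 - 0.0602) * 100 = 94.0%

94.0%


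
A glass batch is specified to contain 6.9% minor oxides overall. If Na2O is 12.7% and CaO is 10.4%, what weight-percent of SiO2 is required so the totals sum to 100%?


Known pieces sum to 100%:
  SiO2 = 100 - (others + Na2O + CaO)
  SiO2 = 100 - (6.9 + 12.7 + 10.4) = 70.0%

70.0%


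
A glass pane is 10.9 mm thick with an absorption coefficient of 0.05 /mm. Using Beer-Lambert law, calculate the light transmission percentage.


Beer-Lambert law: T = exp(-alpha * thickness)
  exponent = -0.05 * 10.9 = -0.545
  T = exp(-0.545) = 0.5798
  Percentage = 0.5798 * 100 = 57.98%

57.98%


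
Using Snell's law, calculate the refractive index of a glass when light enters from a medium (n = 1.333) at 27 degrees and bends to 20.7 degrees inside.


Apply Snell's law: n1 * sin(theta1) = n2 * sin(theta2)
  n2 = n1 * sin(theta1) / sin(theta2)
  sin(27) = 0.45399
  sin(20.7) = 0.353475
  n2 = 1.333 * 0.45399 / 0.353475 = 1.7121

1.7121


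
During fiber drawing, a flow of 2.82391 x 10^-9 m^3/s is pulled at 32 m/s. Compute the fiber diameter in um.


Cross-sectional area from continuity:
  A = Q / v = 2.82391 x 10^-9 / 32 = 8.824719 x 10^-11 m^2
Diameter from circular cross-section:
  d = sqrt(4A / pi) * 10^6 (m -> um)
  d = sqrt(4 * 8.824719 x 10^-11 / pi) * 10^6 = 10.6 um

10.6 um


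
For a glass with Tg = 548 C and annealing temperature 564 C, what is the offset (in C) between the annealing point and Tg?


Offset = T_anneal - Tg:
  offset = 564 - 548 = 16 C

16 C


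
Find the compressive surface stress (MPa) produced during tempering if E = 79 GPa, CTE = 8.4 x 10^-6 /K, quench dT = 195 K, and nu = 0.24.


Tempering stress: sigma = E * alpha * dT / (1 - nu)
  E (MPa) = 79 * 1000 = 79000
  Numerator = 79000 * (8.4 x 10^-6) * 195 = 129.402
  Denominator = 1 - 0.24 = 0.76
  sigma = 129.402 / 0.76 = 170.3 MPa

170.3 MPa


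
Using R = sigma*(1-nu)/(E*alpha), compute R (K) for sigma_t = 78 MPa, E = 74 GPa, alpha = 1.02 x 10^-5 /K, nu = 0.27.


Thermal shock resistance: R = sigma * (1 - nu) / (E * alpha)
  Numerator = 78 * (1 - 0.27) = 56.94
  Denominator = 74 * 1000 * (1.02 x 10^-5) = 0.7548
  R = 56.94 / 0.7548 = 75.4 K

75.4 K


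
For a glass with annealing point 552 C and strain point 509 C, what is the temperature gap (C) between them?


Gap = T_anneal - T_strain:
  gap = 552 - 509 = 43 C

43 C


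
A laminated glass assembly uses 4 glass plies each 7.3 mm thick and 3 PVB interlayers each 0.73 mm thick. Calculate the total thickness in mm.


Total thickness = glass contribution + PVB contribution
  Glass: 4 * 7.3 = 29.2 mm
  PVB: 3 * 0.73 = 2.19 mm
  Total = 29.2 + 2.19 = 31.39 mm

31.39 mm


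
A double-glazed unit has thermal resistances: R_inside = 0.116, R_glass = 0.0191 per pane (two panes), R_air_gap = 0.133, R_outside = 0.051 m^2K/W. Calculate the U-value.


Total thermal resistance (series):
  R_total = R_in + R_glass + R_air + R_glass + R_out
  R_total = 0.116 + 0.0191 + 0.133 + 0.0191 + 0.051 = 0.3382 m^2K/W
U-value = 1 / R_total = 1 / 0.3382 = 2.957 W/m^2K

2.957 W/m^2K


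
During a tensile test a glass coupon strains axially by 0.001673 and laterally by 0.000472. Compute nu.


Poisson's ratio: nu = lateral strain / axial strain
  nu = 0.000472 / 0.001673 = 0.2821

0.2821


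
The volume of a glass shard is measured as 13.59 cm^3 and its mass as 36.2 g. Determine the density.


Use the definition of density:
  rho = mass / volume
  rho = 36.2 / 13.59 = 2.664 g/cm^3

2.664 g/cm^3


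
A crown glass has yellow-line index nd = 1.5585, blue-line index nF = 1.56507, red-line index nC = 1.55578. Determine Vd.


Abbe number formula: Vd = (nd - 1) / (nF - nC)
  nd - 1 = 1.5585 - 1 = 0.5585
  nF - nC = 1.56507 - 1.55578 = 0.00929
  Vd = 0.5585 / 0.00929 = 60.12

60.12


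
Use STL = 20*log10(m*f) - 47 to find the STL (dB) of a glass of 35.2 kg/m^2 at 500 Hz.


Mass law: STL = 20 * log10(m * f) - 47
  m * f = 35.2 * 500 = 17600
  log10(17600) = 4.24551
  STL = 20 * 4.24551 - 47 = 84.9102 - 47 = 37.9 dB

37.9 dB


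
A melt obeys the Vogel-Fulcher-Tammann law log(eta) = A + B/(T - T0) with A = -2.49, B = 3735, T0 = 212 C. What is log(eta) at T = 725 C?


VFT equation: log(eta) = A + B / (T - T0)
  T - T0 = 725 - 212 = 513
  B / (T - T0) = 3735 / 513 = 7.281
  log(eta) = -2.49 + 7.281 = 4.791

4.791


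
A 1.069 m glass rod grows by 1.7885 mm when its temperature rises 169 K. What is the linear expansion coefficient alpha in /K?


Rearrange dL = alpha * L0 * dT for alpha:
  alpha = dL / (L0 * dT)
  alpha = (1.7885 / 1000) / (1.069 * 169) = 0.0000099 /K = 9.9 x 10^-6 /K

9.9 x 10^-6 /K


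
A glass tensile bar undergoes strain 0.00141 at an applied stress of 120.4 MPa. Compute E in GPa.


Young's modulus: E = stress / strain
  E = 120.4 MPa / 0.00141 = 85390.07 MPa
Convert to GPa: 85390.07 / 1000 = 85.39 GPa

85.39 GPa


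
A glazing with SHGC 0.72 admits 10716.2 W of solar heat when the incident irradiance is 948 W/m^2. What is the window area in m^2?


Rearrange Q = Area * SHGC * Irradiance:
  Area = Q / (SHGC * Irradiance)
  Area = 10716.2 / (0.72 * 948) = 15.7 m^2

15.7 m^2


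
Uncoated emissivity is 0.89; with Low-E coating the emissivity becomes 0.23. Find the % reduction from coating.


Percentage reduction = (1 - coated/uncoated) * 100
  Ratio = 0.23 / 0.89 = 0.2584
  Reduction = (1 - 0.2584) * 100 = 74.2%

74.2%


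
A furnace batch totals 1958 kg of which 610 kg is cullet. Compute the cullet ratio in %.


Cullet ratio = (cullet mass / total batch mass) * 100
  Ratio = 610 / 1958 * 100 = 31.15%

31.15%


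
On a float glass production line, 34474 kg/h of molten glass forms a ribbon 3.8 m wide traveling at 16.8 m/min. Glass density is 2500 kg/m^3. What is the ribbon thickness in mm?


Ribbon cross-section from mass balance:
  Volume rate = throughput / density = 34474 / 2500 = 13.7896 m^3/h
  thickness = volume rate / (speed * 60 * width), i.e.
  thickness = throughput / (60 * speed * width * density) * 1000
  thickness = 34474 / (60 * 16.8 * 3.8 * 2500) * 1000 = 3.6 mm

3.6 mm


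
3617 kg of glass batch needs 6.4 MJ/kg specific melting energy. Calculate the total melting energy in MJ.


Total energy = mass * specific energy
  E = 3617 * 6.4 = 23148.8 MJ

23148.8 MJ


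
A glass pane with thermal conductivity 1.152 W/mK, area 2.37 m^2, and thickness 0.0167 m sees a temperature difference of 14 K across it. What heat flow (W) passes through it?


Fourier's law: Q = k * A * dT / t
  Q = 1.152 * 2.37 * 14 / 0.0167
  Q = 38.22336 / 0.0167 = 2288.8 W

2288.8 W


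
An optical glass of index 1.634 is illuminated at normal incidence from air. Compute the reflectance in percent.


Fresnel reflectance at normal incidence:
  R = ((n - 1)/(n + 1))^2
  (n - 1)/(n + 1) = (1.634 - 1)/(1.634 + 1) = 0.240699
  R = 0.240699^2 = 0.057936
  R(%) = 0.057936 * 100 = 5.794%

5.794%


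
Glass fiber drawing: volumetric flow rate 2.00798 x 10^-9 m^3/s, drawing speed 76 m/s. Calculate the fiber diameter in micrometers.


Cross-sectional area from continuity:
  A = Q / v = 2.00798 x 10^-9 / 76 = 2.642079 x 10^-11 m^2
Diameter from circular cross-section:
  d = sqrt(4A / pi) * 10^6 (m -> um)
  d = sqrt(4 * 2.642079 x 10^-11 / pi) * 10^6 = 5.8 um

5.8 um


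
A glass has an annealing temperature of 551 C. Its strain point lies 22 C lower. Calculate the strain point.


Strain point = annealing point - difference:
  T_strain = 551 - 22 = 529 C

529 C


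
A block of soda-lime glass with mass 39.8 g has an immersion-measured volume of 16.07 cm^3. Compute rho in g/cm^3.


Use the definition of density:
  rho = mass / volume
  rho = 39.8 / 16.07 = 2.477 g/cm^3

2.477 g/cm^3


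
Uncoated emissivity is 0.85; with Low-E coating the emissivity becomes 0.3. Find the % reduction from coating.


Percentage reduction = (1 - coated/uncoated) * 100
  Ratio = 0.3 / 0.85 = 0.3529
  Reduction = (1 - 0.3529) * 100 = 64.7%

64.7%


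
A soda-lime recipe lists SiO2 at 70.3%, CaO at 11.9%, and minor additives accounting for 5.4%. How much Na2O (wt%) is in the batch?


Pieces sum to 100%:
  Na2O = 100 - (SiO2 + CaO + others)
  Na2O = 100 - (70.3 + 11.9 + 5.4) = 12.4%

12.4%


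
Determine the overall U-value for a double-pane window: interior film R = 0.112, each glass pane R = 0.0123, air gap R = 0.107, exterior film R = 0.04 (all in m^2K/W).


Total thermal resistance (series):
  R_total = R_in + R_glass + R_air + R_glass + R_out
  R_total = 0.112 + 0.0123 + 0.107 + 0.0123 + 0.04 = 0.2836 m^2K/W
U-value = 1 / R_total = 1 / 0.2836 = 3.526 W/m^2K

3.526 W/m^2K


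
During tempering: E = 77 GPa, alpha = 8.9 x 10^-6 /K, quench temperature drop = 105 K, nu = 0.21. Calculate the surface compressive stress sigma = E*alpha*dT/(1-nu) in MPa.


Tempering stress: sigma = E * alpha * dT / (1 - nu)
  E (MPa) = 77 * 1000 = 77000
  Numerator = 77000 * (8.9 x 10^-6) * 105 = 71.9565
  Denominator = 1 - 0.21 = 0.79
  sigma = 71.9565 / 0.79 = 91.1 MPa

91.1 MPa


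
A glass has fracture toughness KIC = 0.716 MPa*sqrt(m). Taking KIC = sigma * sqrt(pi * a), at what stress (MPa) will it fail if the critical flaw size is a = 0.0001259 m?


Rearrange KIC = sigma * sqrt(pi * a):
  sigma = KIC / sqrt(pi * a)
  sqrt(pi * 0.0001259) = 0.019888
  sigma = 0.716 / 0.019888 = 36.0 MPa

36.0 MPa


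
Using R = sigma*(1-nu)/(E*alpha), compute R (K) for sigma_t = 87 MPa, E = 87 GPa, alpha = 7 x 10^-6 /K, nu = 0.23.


Thermal shock resistance: R = sigma * (1 - nu) / (E * alpha)
  Numerator = 87 * (1 - 0.23) = 66.99
  Denominator = 87 * 1000 * (7 x 10^-6) = 0.609
  R = 66.99 / 0.609 = 110.0 K

110.0 K


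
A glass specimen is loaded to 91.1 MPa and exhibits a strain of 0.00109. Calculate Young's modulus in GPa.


Young's modulus: E = stress / strain
  E = 91.1 MPa / 0.00109 = 83577.98 MPa
Convert to GPa: 83577.98 / 1000 = 83.58 GPa

83.58 GPa


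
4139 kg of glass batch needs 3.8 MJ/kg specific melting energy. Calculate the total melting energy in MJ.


Total energy = mass * specific energy
  E = 4139 * 3.8 = 15728.2 MJ

15728.2 MJ


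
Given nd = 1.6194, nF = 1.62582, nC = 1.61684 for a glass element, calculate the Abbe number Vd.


Abbe number formula: Vd = (nd - 1) / (nF - nC)
  nd - 1 = 1.6194 - 1 = 0.6194
  nF - nC = 1.62582 - 1.61684 = 0.00898
  Vd = 0.6194 / 0.00898 = 68.98

68.98


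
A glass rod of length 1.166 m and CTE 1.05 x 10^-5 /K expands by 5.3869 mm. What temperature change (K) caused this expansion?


Rearrange dL = alpha * L0 * dT for dT:
  dT = dL / (alpha * L0)
  dL (m) = 5.3869 / 1000 = 0.0053869
  dT = 0.0053869 / ((1.05 x 10^-5) * 1.166) = 440.0 K

440.0 K


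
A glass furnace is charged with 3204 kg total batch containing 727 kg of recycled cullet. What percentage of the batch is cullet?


Cullet ratio = (cullet mass / total batch mass) * 100
  Ratio = 727 / 3204 * 100 = 22.69%

22.69%


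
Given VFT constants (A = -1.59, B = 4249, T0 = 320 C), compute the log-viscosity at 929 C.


VFT equation: log(eta) = A + B / (T - T0)
  T - T0 = 929 - 320 = 609
  B / (T - T0) = 4249 / 609 = 6.977
  log(eta) = -1.59 + 6.977 = 5.387

5.387


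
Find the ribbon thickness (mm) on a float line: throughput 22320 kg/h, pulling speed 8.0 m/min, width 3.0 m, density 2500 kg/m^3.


Ribbon cross-section from mass balance:
  Volume rate = throughput / density = 22320 / 2500 = 8.928 m^3/h
  thickness = volume rate / (speed * 60 * width), i.e.
  thickness = throughput / (60 * speed * width * density) * 1000
  thickness = 22320 / (60 * 8.0 * 3.0 * 2500) * 1000 = 6.2 mm

6.2 mm


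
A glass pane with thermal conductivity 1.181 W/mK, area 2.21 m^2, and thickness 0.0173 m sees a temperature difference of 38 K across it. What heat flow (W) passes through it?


Fourier's law: Q = k * A * dT / t
  Q = 1.181 * 2.21 * 38 / 0.0173
  Q = 99.18038 / 0.0173 = 5733 W

5733 W


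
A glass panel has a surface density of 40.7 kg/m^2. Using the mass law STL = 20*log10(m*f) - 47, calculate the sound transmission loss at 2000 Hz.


Mass law: STL = 20 * log10(m * f) - 47
  m * f = 40.7 * 2000 = 81400
  log10(81400) = 4.91062
  STL = 20 * 4.91062 - 47 = 98.2124 - 47 = 51.2 dB

51.2 dB


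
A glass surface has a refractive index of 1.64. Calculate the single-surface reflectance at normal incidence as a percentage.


Fresnel reflectance at normal incidence:
  R = ((n - 1)/(n + 1))^2
  (n - 1)/(n + 1) = (1.64 - 1)/(1.64 + 1) = 0.242424
  R = 0.242424^2 = 0.0587694
  R(%) = 0.0587694 * 100 = 5.877%

5.877%


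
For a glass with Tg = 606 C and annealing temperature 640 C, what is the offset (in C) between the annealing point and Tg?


Offset = T_anneal - Tg:
  offset = 640 - 606 = 34 C

34 C


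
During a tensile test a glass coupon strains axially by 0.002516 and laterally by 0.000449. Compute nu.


Poisson's ratio: nu = lateral strain / axial strain
  nu = 0.000449 / 0.002516 = 0.1785

0.1785


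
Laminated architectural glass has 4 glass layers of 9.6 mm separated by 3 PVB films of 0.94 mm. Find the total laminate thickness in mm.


Total thickness = glass contribution + PVB contribution
  Glass: 4 * 9.6 = 38.4 mm
  PVB: 3 * 0.94 = 2.82 mm
  Total = 38.4 + 2.82 = 41.22 mm

41.22 mm


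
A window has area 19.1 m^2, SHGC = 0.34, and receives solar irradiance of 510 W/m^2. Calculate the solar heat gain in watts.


Solar heat gain: Q = Area * SHGC * Irradiance
  Q = 19.1 * 0.34 * 510 = 3311.9 W

3311.9 W


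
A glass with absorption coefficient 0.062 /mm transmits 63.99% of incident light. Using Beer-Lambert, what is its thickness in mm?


Rearrange T = exp(-alpha * thickness):
  thickness = -ln(T) / alpha
  T = 63.99/100 = 0.6399
  ln(T) = -0.44644
  -ln(T) = 0.44644
  thickness = 0.44644 / 0.062 = 7.2 mm

7.2 mm


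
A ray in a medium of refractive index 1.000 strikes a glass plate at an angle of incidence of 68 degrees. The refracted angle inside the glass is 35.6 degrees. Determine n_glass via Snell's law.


Apply Snell's law: n1 * sin(theta1) = n2 * sin(theta2)
  n2 = n1 * sin(theta1) / sin(theta2)
  sin(68) = 0.927184
  sin(35.6) = 0.582123
  n2 = 1.000 * 0.927184 / 0.582123 = 1.5928

1.5928


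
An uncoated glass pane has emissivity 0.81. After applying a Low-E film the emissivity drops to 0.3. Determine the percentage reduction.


Percentage reduction = (1 - coated/uncoated) * 100
  Ratio = 0.3 / 0.81 = 0.3704
  Reduction = (1 - 0.3704) * 100 = 63.0%

63.0%


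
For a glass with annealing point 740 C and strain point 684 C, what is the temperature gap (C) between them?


Gap = T_anneal - T_strain:
  gap = 740 - 684 = 56 C

56 C


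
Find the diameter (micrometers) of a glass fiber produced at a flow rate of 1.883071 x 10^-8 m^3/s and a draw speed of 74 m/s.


Cross-sectional area from continuity:
  A = Q / v = 1.883071 x 10^-8 / 74 = 2.544691 x 10^-10 m^2
Diameter from circular cross-section:
  d = sqrt(4A / pi) * 10^6 (m -> um)
  d = sqrt(4 * 2.544691 x 10^-10 / pi) * 10^6 = 18.0 um

18.0 um


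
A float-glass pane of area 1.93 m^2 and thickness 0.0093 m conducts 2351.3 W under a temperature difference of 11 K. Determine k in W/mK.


Fourier's law rearranged: k = Q * t / (A * dT)
  Numerator = 2351.3 * 0.0093 = 21.86709
  Denominator = 1.93 * 11 = 21.23
  k = 21.86709 / 21.23 = 1.03 W/mK

1.03 W/mK


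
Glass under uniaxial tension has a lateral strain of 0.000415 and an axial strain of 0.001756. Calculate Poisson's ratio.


Poisson's ratio: nu = lateral strain / axial strain
  nu = 0.000415 / 0.001756 = 0.2363

0.2363


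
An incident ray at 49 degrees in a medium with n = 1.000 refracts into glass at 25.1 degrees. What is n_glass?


Apply Snell's law: n1 * sin(theta1) = n2 * sin(theta2)
  n2 = n1 * sin(theta1) / sin(theta2)
  sin(49) = 0.75471
  sin(25.1) = 0.424199
  n2 = 1.000 * 0.75471 / 0.424199 = 1.7791

1.7791


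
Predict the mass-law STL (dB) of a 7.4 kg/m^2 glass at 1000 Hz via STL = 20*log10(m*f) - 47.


Mass law: STL = 20 * log10(m * f) - 47
  m * f = 7.4 * 1000 = 7400
  log10(7400) = 3.86923
  STL = 20 * 3.86923 - 47 = 77.3846 - 47 = 30.4 dB

30.4 dB


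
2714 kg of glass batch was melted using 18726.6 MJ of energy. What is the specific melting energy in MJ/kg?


Rearrange E = m * s for s:
  s = E / m
  s = 18726.6 / 2714 = 6.9 MJ/kg

6.9 MJ/kg


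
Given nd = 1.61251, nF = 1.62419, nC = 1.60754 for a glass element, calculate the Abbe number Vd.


Abbe number formula: Vd = (nd - 1) / (nF - nC)
  nd - 1 = 1.61251 - 1 = 0.61251
  nF - nC = 1.62419 - 1.60754 = 0.01665
  Vd = 0.61251 / 0.01665 = 36.79

36.79


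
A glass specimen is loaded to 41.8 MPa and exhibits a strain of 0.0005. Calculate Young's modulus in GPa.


Young's modulus: E = stress / strain
  E = 41.8 MPa / 0.0005 = 83600 MPa
Convert to GPa: 83600 / 1000 = 83.6 GPa

83.6 GPa


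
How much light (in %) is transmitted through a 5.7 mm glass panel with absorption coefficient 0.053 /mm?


Beer-Lambert law: T = exp(-alpha * thickness)
  exponent = -0.053 * 5.7 = -0.3021
  T = exp(-0.3021) = 0.7393
  Percentage = 0.7393 * 100 = 73.93%

73.93%


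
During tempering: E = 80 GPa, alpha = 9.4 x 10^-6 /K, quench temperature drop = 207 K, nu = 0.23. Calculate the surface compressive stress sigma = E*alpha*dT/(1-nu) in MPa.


Tempering stress: sigma = E * alpha * dT / (1 - nu)
  E (MPa) = 80 * 1000 = 80000
  Numerator = 80000 * (9.4 x 10^-6) * 207 = 155.664
  Denominator = 1 - 0.23 = 0.77
  sigma = 155.664 / 0.77 = 202.2 MPa

202.2 MPa


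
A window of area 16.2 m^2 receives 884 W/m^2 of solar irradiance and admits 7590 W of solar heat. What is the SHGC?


Rearrange Q = Area * SHGC * Irradiance:
  SHGC = Q / (Area * Irradiance)
  SHGC = 7590 / (16.2 * 884) = 0.53

0.53


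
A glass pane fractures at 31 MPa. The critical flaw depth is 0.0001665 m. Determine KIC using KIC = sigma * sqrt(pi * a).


Fracture toughness: KIC = sigma * sqrt(pi * a)
  pi * a = pi * 0.0001665 = 0.000523075
  sqrt(pi * a) = 0.022871
  KIC = 31 * 0.022871 = 0.709 MPa*sqrt(m)

0.709 MPa*sqrt(m)


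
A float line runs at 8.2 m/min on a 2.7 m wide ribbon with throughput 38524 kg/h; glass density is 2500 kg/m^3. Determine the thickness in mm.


Ribbon cross-section from mass balance:
  Volume rate = throughput / density = 38524 / 2500 = 15.4096 m^3/h
  thickness = volume rate / (speed * 60 * width), i.e.
  thickness = throughput / (60 * speed * width * density) * 1000
  thickness = 38524 / (60 * 8.2 * 2.7 * 2500) * 1000 = 11.6 mm

11.6 mm


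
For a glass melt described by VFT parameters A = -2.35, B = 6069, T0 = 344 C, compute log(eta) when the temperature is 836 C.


VFT equation: log(eta) = A + B / (T - T0)
  T - T0 = 836 - 344 = 492
  B / (T - T0) = 6069 / 492 = 12.335
  log(eta) = -2.35 + 12.335 = 9.985

9.985


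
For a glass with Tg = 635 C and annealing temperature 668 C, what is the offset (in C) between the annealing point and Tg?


Offset = T_anneal - Tg:
  offset = 668 - 635 = 33 C

33 C


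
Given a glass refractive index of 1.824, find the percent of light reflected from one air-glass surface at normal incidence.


Fresnel reflectance at normal incidence:
  R = ((n - 1)/(n + 1))^2
  (n - 1)/(n + 1) = (1.824 - 1)/(1.824 + 1) = 0.291785
  R = 0.291785^2 = 0.0851385
  R(%) = 0.0851385 * 100 = 8.514%

8.514%


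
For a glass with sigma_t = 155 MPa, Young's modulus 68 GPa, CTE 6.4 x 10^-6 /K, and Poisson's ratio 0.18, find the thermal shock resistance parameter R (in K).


Thermal shock resistance: R = sigma * (1 - nu) / (E * alpha)
  Numerator = 155 * (1 - 0.18) = 127.1
  Denominator = 68 * 1000 * (6.4 x 10^-6) = 0.4352
  R = 127.1 / 0.4352 = 292.0 K

292.0 K


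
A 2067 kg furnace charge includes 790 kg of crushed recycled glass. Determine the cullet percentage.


Cullet ratio = (cullet mass / total batch mass) * 100
  Ratio = 790 / 2067 * 100 = 38.22%

38.22%


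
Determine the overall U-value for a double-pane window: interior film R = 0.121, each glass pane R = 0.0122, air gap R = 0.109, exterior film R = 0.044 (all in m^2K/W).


Total thermal resistance (series):
  R_total = R_in + R_glass + R_air + R_glass + R_out
  R_total = 0.121 + 0.0122 + 0.109 + 0.0122 + 0.044 = 0.2984 m^2K/W
U-value = 1 / R_total = 1 / 0.2984 = 3.351 W/m^2K

3.351 W/m^2K


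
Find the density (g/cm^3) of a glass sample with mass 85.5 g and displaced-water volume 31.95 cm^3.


Use the definition of density:
  rho = mass / volume
  rho = 85.5 / 31.95 = 2.676 g/cm^3

2.676 g/cm^3


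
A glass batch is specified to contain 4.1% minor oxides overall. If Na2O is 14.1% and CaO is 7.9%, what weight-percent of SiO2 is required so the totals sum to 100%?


Known pieces sum to 100%:
  SiO2 = 100 - (others + Na2O + CaO)
  SiO2 = 100 - (4.1 + 14.1 + 7.9) = 73.9%

73.9%


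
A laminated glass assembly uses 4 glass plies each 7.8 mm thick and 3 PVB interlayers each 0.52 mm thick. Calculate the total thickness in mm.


Total thickness = glass contribution + PVB contribution
  Glass: 4 * 7.8 = 31.2 mm
  PVB: 3 * 0.52 = 1.56 mm
  Total = 31.2 + 1.56 = 32.76 mm

32.76 mm


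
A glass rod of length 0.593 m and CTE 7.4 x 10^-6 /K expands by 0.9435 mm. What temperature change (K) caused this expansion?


Rearrange dL = alpha * L0 * dT for dT:
  dT = dL / (alpha * L0)
  dL (m) = 0.9435 / 1000 = 0.0009435
  dT = 0.0009435 / ((7.4 x 10^-6) * 0.593) = 215.0 K

215.0 K


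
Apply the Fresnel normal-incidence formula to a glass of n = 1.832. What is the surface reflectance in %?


Fresnel reflectance at normal incidence:
  R = ((n - 1)/(n + 1))^2
  (n - 1)/(n + 1) = (1.832 - 1)/(1.832 + 1) = 0.293785
  R = 0.293785^2 = 0.0863096
  R(%) = 0.0863096 * 100 = 8.631%

8.631%


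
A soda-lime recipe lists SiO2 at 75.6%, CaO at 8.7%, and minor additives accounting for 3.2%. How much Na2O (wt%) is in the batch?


Pieces sum to 100%:
  Na2O = 100 - (SiO2 + CaO + others)
  Na2O = 100 - (75.6 + 8.7 + 3.2) = 12.5%

12.5%


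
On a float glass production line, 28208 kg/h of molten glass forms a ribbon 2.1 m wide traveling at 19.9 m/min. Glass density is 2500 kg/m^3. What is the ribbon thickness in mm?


Ribbon cross-section from mass balance:
  Volume rate = throughput / density = 28208 / 2500 = 11.2832 m^3/h
  thickness = volume rate / (speed * 60 * width), i.e.
  thickness = throughput / (60 * speed * width * density) * 1000
  thickness = 28208 / (60 * 19.9 * 2.1 * 2500) * 1000 = 4.5 mm

4.5 mm


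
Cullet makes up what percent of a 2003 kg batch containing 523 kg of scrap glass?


Cullet ratio = (cullet mass / total batch mass) * 100
  Ratio = 523 / 2003 * 100 = 26.11%

26.11%


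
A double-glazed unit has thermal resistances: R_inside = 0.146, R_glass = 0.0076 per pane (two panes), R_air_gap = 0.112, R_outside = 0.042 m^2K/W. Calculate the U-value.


Total thermal resistance (series):
  R_total = R_in + R_glass + R_air + R_glass + R_out
  R_total = 0.146 + 0.0076 + 0.112 + 0.0076 + 0.042 = 0.3152 m^2K/W
U-value = 1 / R_total = 1 / 0.3152 = 3.173 W/m^2K

3.173 W/m^2K


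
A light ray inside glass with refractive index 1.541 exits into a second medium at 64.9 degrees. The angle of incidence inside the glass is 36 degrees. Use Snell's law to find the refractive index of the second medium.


Apply Snell's law: n1 * sin(theta1) = n2 * sin(theta2)
  n2 = n1 * sin(theta1) / sin(theta2)
  sin(36) = 0.587785
  sin(64.9) = 0.905569
  n2 = 1.541 * 0.587785 / 0.905569 = 1.0002

1.0002


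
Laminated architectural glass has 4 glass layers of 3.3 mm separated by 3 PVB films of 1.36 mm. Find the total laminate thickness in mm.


Total thickness = glass contribution + PVB contribution
  Glass: 4 * 3.3 = 13.2 mm
  PVB: 3 * 1.36 = 4.08 mm
  Total = 13.2 + 4.08 = 17.28 mm

17.28 mm


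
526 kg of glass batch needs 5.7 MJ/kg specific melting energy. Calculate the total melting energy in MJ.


Total energy = mass * specific energy
  E = 526 * 5.7 = 2998.2 MJ

2998.2 MJ


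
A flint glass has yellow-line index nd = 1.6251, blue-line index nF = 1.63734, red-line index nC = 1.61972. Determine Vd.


Abbe number formula: Vd = (nd - 1) / (nF - nC)
  nd - 1 = 1.6251 - 1 = 0.6251
  nF - nC = 1.63734 - 1.61972 = 0.01762
  Vd = 0.6251 / 0.01762 = 35.48

35.48


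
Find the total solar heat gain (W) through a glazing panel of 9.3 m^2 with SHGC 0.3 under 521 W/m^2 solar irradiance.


Solar heat gain: Q = Area * SHGC * Irradiance
  Q = 9.3 * 0.3 * 521 = 1453.6 W

1453.6 W


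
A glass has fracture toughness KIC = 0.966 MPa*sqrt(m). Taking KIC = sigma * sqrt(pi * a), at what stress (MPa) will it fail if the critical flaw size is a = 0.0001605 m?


Rearrange KIC = sigma * sqrt(pi * a):
  sigma = KIC / sqrt(pi * a)
  sqrt(pi * 0.0001605) = 0.022455
  sigma = 0.966 / 0.022455 = 43.02 MPa

43.02 MPa


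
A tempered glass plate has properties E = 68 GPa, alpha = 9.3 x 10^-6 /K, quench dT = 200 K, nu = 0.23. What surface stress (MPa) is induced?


Tempering stress: sigma = E * alpha * dT / (1 - nu)
  E (MPa) = 68 * 1000 = 68000
  Numerator = 68000 * (9.3 x 10^-6) * 200 = 126.48
  Denominator = 1 - 0.23 = 0.77
  sigma = 126.48 / 0.77 = 164.3 MPa

164.3 MPa


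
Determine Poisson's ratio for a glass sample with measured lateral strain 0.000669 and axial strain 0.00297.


Poisson's ratio: nu = lateral strain / axial strain
  nu = 0.000669 / 0.00297 = 0.2253

0.2253


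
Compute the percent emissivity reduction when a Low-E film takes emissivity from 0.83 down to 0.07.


Percentage reduction = (1 - coated/uncoated) * 100
  Ratio = 0.07 / 0.83 = 0.0843
  Reduction = (1 - 0.0843) * 100 = 91.6%

91.6%


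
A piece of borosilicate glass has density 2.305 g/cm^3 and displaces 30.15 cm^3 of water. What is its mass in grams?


Rearrange rho = m / V:
  m = rho * V
  m = 2.305 * 30.15 = 69.496 g

69.496 g


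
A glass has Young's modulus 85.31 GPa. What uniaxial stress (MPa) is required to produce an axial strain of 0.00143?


Rearrange E = sigma / epsilon:
  sigma = E * epsilon
  E (MPa) = 85.31 * 1000 = 85310
  sigma = 85310 * 0.00143 = 121.99 MPa

121.99 MPa
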